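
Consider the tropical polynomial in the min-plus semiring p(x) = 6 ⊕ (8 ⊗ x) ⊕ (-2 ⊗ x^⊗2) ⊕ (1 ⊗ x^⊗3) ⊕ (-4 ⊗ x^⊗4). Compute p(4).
p(4) = 6

A tropical monomial a ⊗ x^⊗i evaluates to a + i · x. Evaluating each term at x = 4:
  Term 0 contributes 6 + 0 · 4 = 6
  Term 1 contributes 8 + 1 · 4 = 12
  Term 2 contributes -2 + 2 · 4 = 6
  Term 3 contributes 1 + 3 · 4 = 13
  Term 4 contributes -4 + 4 · 4 = 12
p(4) = ⊕ of these = min[6, 12, 6, 13, 12] = 6.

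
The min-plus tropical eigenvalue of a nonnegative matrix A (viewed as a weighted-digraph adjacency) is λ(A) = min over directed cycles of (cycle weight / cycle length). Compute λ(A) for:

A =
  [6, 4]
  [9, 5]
λ(A) = 5

Enumerate directed cycles and compute their means (weight / length). Sample:
  cycle 0 → 0: weight = 6, length = 1, mean = 6/1 ≈ 6.000
  cycle 1 → 1: weight = 5, length = 1, mean = 5/1 ≈ 5.000
  cycle 0 → 1 → 0: weight = 13, length = 2, mean = 13/2 ≈ 6.500
  cycle 1 → 0 → 1: weight = 13, length = 2, mean = 13/2 ≈ 6.500
Minimum mean = 5.000, attained e.g. along the cycle 1 → 1 with weight 5 and length 1. So λ(A) = 5/1 = 5.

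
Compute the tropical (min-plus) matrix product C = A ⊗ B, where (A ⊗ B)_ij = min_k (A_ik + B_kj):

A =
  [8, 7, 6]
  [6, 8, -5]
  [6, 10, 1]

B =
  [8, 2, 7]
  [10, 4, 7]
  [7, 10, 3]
A ⊗ B =
  [13, 10, 9]
  [2, 5, -2]
  [8, 8, 4]

Apply the min-plus product entry-by-entry:
  C[0][0] = min over k of (A[0][0] + B[0][0] = 8 + 8 = 16, A[0][1] + B[1][0] = 7 + 10 = 17, A[0][2] + B[2][0] = 6 + 7 = 13) = 13 (attained at k = 2)
  C[0][1] = min over k of (A[0][0] + B[0][1] = 8 + 2 = 10, A[0][1] + B[1][1] = 7 + 4 = 11, A[0][2] + B[2][1] = 6 + 10 = 16) = 10 (attained at k = 0)
  C[0][2] = min over k of (A[0][0] + B[0][2] = 8 + 7 = 15, A[0][1] + B[1][2] = 7 + 7 = 14, A[0][2] + B[2][2] = 6 + 3 = 9) = 9 (attained at k = 2)
  C[1][0] = min over k of (A[1][0] + B[0][0] = 6 + 8 = 14, A[1][1] + B[1][0] = 8 + 10 = 18, A[1][2] + B[2][0] = -5 + 7 = 2) = 2 (attained at k = 2)
  C[1][1] = min over k of (A[1][0] + B[0][1] = 6 + 2 = 8, A[1][1] + B[1][1] = 8 + 4 = 12, A[1][2] + B[2][1] = -5 + 10 = 5) = 5 (attained at k = 2)
  C[1][2] = min over k of (A[1][0] + B[0][2] = 6 + 7 = 13, A[1][1] + B[1][2] = 8 + 7 = 15, A[1][2] + B[2][2] = -5 + 3 = -2) = -2 (attained at k = 2)
  C[2][0] = min over k of (A[2][0] + B[0][0] = 6 + 8 = 14, A[2][1] + B[1][0] = 10 + 10 = 20, A[2][2] + B[2][0] = 1 + 7 = 8) = 8 (attained at k = 2)
  C[2][1] = min over k of (A[2][0] + B[0][1] = 6 + 2 = 8, A[2][1] + B[1][1] = 10 + 4 = 14, A[2][2] + B[2][1] = 1 + 10 = 11) = 8 (attained at k = 0)
  C[2][2] = min over k of (A[2][0] + B[0][2] = 6 + 7 = 13, A[2][1] + B[1][2] = 10 + 7 = 17, A[2][2] + B[2][2] = 1 + 3 = 4) = 4 (attained at k = 2)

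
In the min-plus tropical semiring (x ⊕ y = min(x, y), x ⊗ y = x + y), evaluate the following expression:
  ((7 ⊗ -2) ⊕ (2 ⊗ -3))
((7 ⊗ -2) ⊕ (2 ⊗ -3)) = -1

Expand innermost to outermost. Recall ⊕ takes the minimum of its arguments and ⊗ takes their sum. Working out the expression ((7 ⊗ -2) ⊕ (2 ⊗ -3)) gives -1.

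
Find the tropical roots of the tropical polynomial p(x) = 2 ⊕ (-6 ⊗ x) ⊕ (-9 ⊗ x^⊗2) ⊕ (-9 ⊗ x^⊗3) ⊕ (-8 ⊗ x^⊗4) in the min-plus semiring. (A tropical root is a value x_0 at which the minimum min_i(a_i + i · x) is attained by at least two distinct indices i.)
Roots: {-1, 0, 3, 8}

Each tropical root is a break point of the lower envelope of the lines y = a_i + i · x (there are 5 lines, with slopes 0, 1, ..., 4). Only the lines that attain the minimum somewhere contribute to roots; other lines are dominated. Here the surviving (envelope) indices are i = 4, i = 3, i = 2, i = 1, i = 0.
Intersections between consecutive envelope lines give the roots: for adjacent envelope indices i < j the intersection is x = (a_i − a_j) / (j − i). Reading off the sorted break points: {-1, 0, 3, 8}.
Verification: at each break x_0, at least two indices attain the minimum of min_i(a_i + i · x_0).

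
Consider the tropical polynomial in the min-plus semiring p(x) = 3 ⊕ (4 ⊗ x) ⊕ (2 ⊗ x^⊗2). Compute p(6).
p(6) = 3

A tropical monomial a ⊗ x^⊗i evaluates to a + i · x. Evaluating each term at x = 6:
  Term 0 contributes 3 + 0 · 6 = 3
  Term 1 contributes 4 + 1 · 6 = 10
  Term 2 contributes 2 + 2 · 6 = 14
p(6) = ⊕ of these = min[3, 10, 14] = 3.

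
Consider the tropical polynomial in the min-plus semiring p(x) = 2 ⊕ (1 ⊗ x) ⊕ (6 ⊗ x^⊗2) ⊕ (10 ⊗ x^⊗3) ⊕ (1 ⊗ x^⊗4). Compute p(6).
p(6) = 2

A tropical monomial a ⊗ x^⊗i evaluates to a + i · x. Evaluating each term at x = 6:
  Term 0 contributes 2 + 0 · 6 = 2
  Term 1 contributes 1 + 1 · 6 = 7
  Term 2 contributes 6 + 2 · 6 = 18
  Term 3 contributes 10 + 3 · 6 = 28
  Term 4 contributes 1 + 4 · 6 = 25
p(6) = ⊕ of these = min[2, 7, 18, 28, 25] = 2.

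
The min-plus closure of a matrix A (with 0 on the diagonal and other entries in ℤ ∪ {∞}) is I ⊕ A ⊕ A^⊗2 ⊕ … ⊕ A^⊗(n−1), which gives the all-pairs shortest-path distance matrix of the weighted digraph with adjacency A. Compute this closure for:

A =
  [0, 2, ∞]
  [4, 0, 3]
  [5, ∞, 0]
Closure =
  [0, 2, 5]
  [4, 0, 3]
  [5, 7, 0]

This is the Floyd-Warshall all-pairs shortest-path computation. For each intermediate vertex k = 0, 1, …, 2, update dist[i][j] ← min(dist[i][j], dist[i][k] + dist[k][j]). The final matrix gives, for each (i, j), the minimum total weight of any directed path from i to j (possibly empty when i = j).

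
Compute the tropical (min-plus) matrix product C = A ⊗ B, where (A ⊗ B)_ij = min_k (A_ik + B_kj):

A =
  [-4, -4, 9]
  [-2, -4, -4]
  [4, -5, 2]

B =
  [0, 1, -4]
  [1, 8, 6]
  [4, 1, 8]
A ⊗ B =
  [-4, -3, -8]
  [-3, -3, -6]
  [-4, 3, 0]

Apply the min-plus product entry-by-entry:
  C[0][0] = min over k of (A[0][0] + B[0][0] = -4 + 0 = -4, A[0][1] + B[1][0] = -4 + 1 = -3, A[0][2] + B[2][0] = 9 + 4 = 13) = -4 (attained at k = 0)
  C[0][1] = min over k of (A[0][0] + B[0][1] = -4 + 1 = -3, A[0][1] + B[1][1] = -4 + 8 = 4, A[0][2] + B[2][1] = 9 + 1 = 10) = -3 (attained at k = 0)
  C[0][2] = min over k of (A[0][0] + B[0][2] = -4 + -4 = -8, A[0][1] + B[1][2] = -4 + 6 = 2, A[0][2] + B[2][2] = 9 + 8 = 17) = -8 (attained at k = 0)
  C[1][0] = min over k of (A[1][0] + B[0][0] = -2 + 0 = -2, A[1][1] + B[1][0] = -4 + 1 = -3, A[1][2] + B[2][0] = -4 + 4 = 0) = -3 (attained at k = 1)
  C[1][1] = min over k of (A[1][0] + B[0][1] = -2 + 1 = -1, A[1][1] + B[1][1] = -4 + 8 = 4, A[1][2] + B[2][1] = -4 + 1 = -3) = -3 (attained at k = 2)
  C[1][2] = min over k of (A[1][0] + B[0][2] = -2 + -4 = -6, A[1][1] + B[1][2] = -4 + 6 = 2, A[1][2] + B[2][2] = -4 + 8 = 4) = -6 (attained at k = 0)
  C[2][0] = min over k of (A[2][0] + B[0][0] = 4 + 0 = 4, A[2][1] + B[1][0] = -5 + 1 = -4, A[2][2] + B[2][0] = 2 + 4 = 6) = -4 (attained at k = 1)
  C[2][1] = min over k of (A[2][0] + B[0][1] = 4 + 1 = 5, A[2][1] + B[1][1] = -5 + 8 = 3, A[2][2] + B[2][1] = 2 + 1 = 3) = 3 (attained at k = 1)
  C[2][2] = min over k of (A[2][0] + B[0][2] = 4 + -4 = 0, A[2][1] + B[1][2] = -5 + 6 = 1, A[2][2] + B[2][2] = 2 + 8 = 10) = 0 (attained at k = 0)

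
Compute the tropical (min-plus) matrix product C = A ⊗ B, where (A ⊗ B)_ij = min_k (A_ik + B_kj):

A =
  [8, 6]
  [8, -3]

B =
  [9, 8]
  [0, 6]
A ⊗ B =
  [6, 12]
  [-3, 3]

Apply the min-plus product entry-by-entry:
  C[0][0] = min over k of (A[0][0] + B[0][0] = 8 + 9 = 17, A[0][1] + B[1][0] = 6 + 0 = 6) = 6 (attained at k = 1)
  C[0][1] = min over k of (A[0][0] + B[0][1] = 8 + 8 = 16, A[0][1] + B[1][1] = 6 + 6 = 12) = 12 (attained at k = 1)
  C[1][0] = min over k of (A[1][0] + B[0][0] = 8 + 9 = 17, A[1][1] + B[1][0] = -3 + 0 = -3) = -3 (attained at k = 1)
  C[1][1] = min over k of (A[1][0] + B[0][1] = 8 + 8 = 16, A[1][1] + B[1][1] = -3 + 6 = 3) = 3 (attained at k = 1)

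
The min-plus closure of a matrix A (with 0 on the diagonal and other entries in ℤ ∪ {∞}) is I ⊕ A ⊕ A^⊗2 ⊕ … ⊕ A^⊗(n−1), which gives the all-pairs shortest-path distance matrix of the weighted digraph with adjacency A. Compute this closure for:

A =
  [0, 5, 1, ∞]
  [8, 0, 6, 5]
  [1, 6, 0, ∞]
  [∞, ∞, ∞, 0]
Closure =
  [0, 5, 1, 10]
  [7, 0, 6, 5]
  [1, 6, 0, 11]
  [∞, ∞, ∞, 0]

This is the Floyd-Warshall all-pairs shortest-path computation. For each intermediate vertex k = 0, 1, …, 3, update dist[i][j] ← min(dist[i][j], dist[i][k] + dist[k][j]). The final matrix gives, for each (i, j), the minimum total weight of any directed path from i to j (possibly empty when i = j).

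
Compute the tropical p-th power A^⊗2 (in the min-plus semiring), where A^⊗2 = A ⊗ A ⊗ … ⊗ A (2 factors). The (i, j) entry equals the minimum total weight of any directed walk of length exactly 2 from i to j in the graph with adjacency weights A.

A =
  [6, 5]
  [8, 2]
A^⊗2 =
  [12, 7]
  [10, 4]

Each entry (A^⊗2)_ij equals the minimum over all length-2 walks i = v_0 → v_1 → … → v_2 = j of Σ_t A[v_t][v_{t+1}]. For example, for (i, j) = (0, 1) we minimise over 2 possible intermediate vertex sequences; the minimum is 7, attained along the walk 0 → 1 → 1.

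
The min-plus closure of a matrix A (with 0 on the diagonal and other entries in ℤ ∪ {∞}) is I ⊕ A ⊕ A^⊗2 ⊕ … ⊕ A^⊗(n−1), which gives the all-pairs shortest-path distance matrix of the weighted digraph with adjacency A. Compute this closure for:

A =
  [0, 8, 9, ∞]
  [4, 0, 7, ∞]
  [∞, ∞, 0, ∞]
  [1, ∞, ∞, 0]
Closure =
  [0, 8, 9, ∞]
  [4, 0, 7, ∞]
  [∞, ∞, 0, ∞]
  [1, 9, 10, 0]

This is the Floyd-Warshall all-pairs shortest-path computation. For each intermediate vertex k = 0, 1, …, 3, update dist[i][j] ← min(dist[i][j], dist[i][k] + dist[k][j]). The final matrix gives, for each (i, j), the minimum total weight of any directed path from i to j (possibly empty when i = j).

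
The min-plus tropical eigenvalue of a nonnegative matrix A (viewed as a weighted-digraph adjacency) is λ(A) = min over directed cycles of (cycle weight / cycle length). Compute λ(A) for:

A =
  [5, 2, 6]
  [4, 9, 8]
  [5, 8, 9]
λ(A) = 3

Enumerate directed cycles and compute their means (weight / length). Sample:
  cycle 0 → 0: weight = 5, length = 1, mean = 5/1 ≈ 5.000
  cycle 1 → 1: weight = 9, length = 1, mean = 9/1 ≈ 9.000
  cycle 2 → 2: weight = 9, length = 1, mean = 9/1 ≈ 9.000
  cycle 0 → 1 → 0: weight = 6, length = 2, mean = 6/2 ≈ 3.000
  cycle 0 → 2 → 0: weight = 11, length = 2, mean = 11/2 ≈ 5.500
  cycle 1 → 0 → 1: weight = 6, length = 2, mean = 6/2 ≈ 3.000
Minimum mean = 3.000, attained e.g. along the cycle 0 → 1 → 0 with weight 6 and length 2. So λ(A) = 6/2 = 3.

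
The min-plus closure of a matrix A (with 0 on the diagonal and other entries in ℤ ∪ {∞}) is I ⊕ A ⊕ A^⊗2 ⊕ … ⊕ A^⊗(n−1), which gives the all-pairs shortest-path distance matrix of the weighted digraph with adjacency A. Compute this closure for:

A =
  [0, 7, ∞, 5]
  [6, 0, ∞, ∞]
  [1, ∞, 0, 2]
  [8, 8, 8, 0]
Closure =
  [0, 7, 13, 5]
  [6, 0, 19, 11]
  [1, 8, 0, 2]
  [8, 8, 8, 0]

This is the Floyd-Warshall all-pairs shortest-path computation. For each intermediate vertex k = 0, 1, …, 3, update dist[i][j] ← min(dist[i][j], dist[i][k] + dist[k][j]). The final matrix gives, for each (i, j), the minimum total weight of any directed path from i to j (possibly empty when i = j).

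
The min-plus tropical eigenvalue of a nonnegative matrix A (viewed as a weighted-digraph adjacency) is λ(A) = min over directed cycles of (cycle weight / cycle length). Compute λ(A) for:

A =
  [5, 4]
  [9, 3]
λ(A) = 3

Enumerate directed cycles and compute their means (weight / length). Sample:
  cycle 0 → 0: weight = 5, length = 1, mean = 5/1 ≈ 5.000
  cycle 1 → 1: weight = 3, length = 1, mean = 3/1 ≈ 3.000
  cycle 0 → 1 → 0: weight = 13, length = 2, mean = 13/2 ≈ 6.500
  cycle 1 → 0 → 1: weight = 13, length = 2, mean = 13/2 ≈ 6.500
Minimum mean = 3.000, attained e.g. along the cycle 1 → 1 with weight 3 and length 1. So λ(A) = 3/1 = 3.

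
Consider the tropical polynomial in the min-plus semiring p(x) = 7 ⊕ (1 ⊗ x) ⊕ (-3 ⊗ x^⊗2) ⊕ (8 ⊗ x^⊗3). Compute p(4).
p(4) = 5

A tropical monomial a ⊗ x^⊗i evaluates to a + i · x. Evaluating each term at x = 4:
  Term 0 contributes 7 + 0 · 4 = 7
  Term 1 contributes 1 + 1 · 4 = 5
  Term 2 contributes -3 + 2 · 4 = 5
  Term 3 contributes 8 + 3 · 4 = 20
p(4) = ⊕ of these = min[7, 5, 5, 20] = 5.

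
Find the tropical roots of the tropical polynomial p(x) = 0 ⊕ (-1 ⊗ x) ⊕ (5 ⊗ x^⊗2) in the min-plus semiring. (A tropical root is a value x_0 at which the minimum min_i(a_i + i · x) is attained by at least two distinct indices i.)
Roots: {-6, 1}

Each tropical root is a break point of the lower envelope of the lines y = a_i + i · x (there are 3 lines, with slopes 0, 1, ..., 2). Only the lines that attain the minimum somewhere contribute to roots; other lines are dominated. Here the surviving (envelope) indices are i = 2, i = 1, i = 0.
Intersections between consecutive envelope lines give the roots: for adjacent envelope indices i < j the intersection is x = (a_i − a_j) / (j − i). Reading off the sorted break points: {-6, 1}.
Verification: at each break x_0, at least two indices attain the minimum of min_i(a_i + i · x_0).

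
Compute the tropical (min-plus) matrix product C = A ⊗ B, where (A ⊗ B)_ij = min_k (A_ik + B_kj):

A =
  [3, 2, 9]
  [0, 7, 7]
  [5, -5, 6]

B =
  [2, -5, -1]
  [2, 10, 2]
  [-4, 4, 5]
A ⊗ B =
  [4, -2, 2]
  [2, -5, -1]
  [-3, 0, -3]

Apply the min-plus product entry-by-entry:
  C[0][0] = min over k of (A[0][0] + B[0][0] = 3 + 2 = 5, A[0][1] + B[1][0] = 2 + 2 = 4, A[0][2] + B[2][0] = 9 + -4 = 5) = 4 (attained at k = 1)
  C[0][1] = min over k of (A[0][0] + B[0][1] = 3 + -5 = -2, A[0][1] + B[1][1] = 2 + 10 = 12, A[0][2] + B[2][1] = 9 + 4 = 13) = -2 (attained at k = 0)
  C[0][2] = min over k of (A[0][0] + B[0][2] = 3 + -1 = 2, A[0][1] + B[1][2] = 2 + 2 = 4, A[0][2] + B[2][2] = 9 + 5 = 14) = 2 (attained at k = 0)
  C[1][0] = min over k of (A[1][0] + B[0][0] = 0 + 2 = 2, A[1][1] + B[1][0] = 7 + 2 = 9, A[1][2] + B[2][0] = 7 + -4 = 3) = 2 (attained at k = 0)
  C[1][1] = min over k of (A[1][0] + B[0][1] = 0 + -5 = -5, A[1][1] + B[1][1] = 7 + 10 = 17, A[1][2] + B[2][1] = 7 + 4 = 11) = -5 (attained at k = 0)
  C[1][2] = min over k of (A[1][0] + B[0][2] = 0 + -1 = -1, A[1][1] + B[1][2] = 7 + 2 = 9, A[1][2] + B[2][2] = 7 + 5 = 12) = -1 (attained at k = 0)
  C[2][0] = min over k of (A[2][0] + B[0][0] = 5 + 2 = 7, A[2][1] + B[1][0] = -5 + 2 = -3, A[2][2] + B[2][0] = 6 + -4 = 2) = -3 (attained at k = 1)
  C[2][1] = min over k of (A[2][0] + B[0][1] = 5 + -5 = 0, A[2][1] + B[1][1] = -5 + 10 = 5, A[2][2] + B[2][1] = 6 + 4 = 10) = 0 (attained at k = 0)
  C[2][2] = min over k of (A[2][0] + B[0][2] = 5 + -1 = 4, A[2][1] + B[1][2] = -5 + 2 = -3, A[2][2] + B[2][2] = 6 + 5 = 11) = -3 (attained at k = 1)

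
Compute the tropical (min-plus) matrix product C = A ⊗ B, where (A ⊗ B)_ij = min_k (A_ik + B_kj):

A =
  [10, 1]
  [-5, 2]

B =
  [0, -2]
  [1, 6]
A ⊗ B =
  [2, 7]
  [-5, -7]

Apply the min-plus product entry-by-entry:
  C[0][0] = min over k of (A[0][0] + B[0][0] = 10 + 0 = 10, A[0][1] + B[1][0] = 1 + 1 = 2) = 2 (attained at k = 1)
  C[0][1] = min over k of (A[0][0] + B[0][1] = 10 + -2 = 8, A[0][1] + B[1][1] = 1 + 6 = 7) = 7 (attained at k = 1)
  C[1][0] = min over k of (A[1][0] + B[0][0] = -5 + 0 = -5, A[1][1] + B[1][0] = 2 + 1 = 3) = -5 (attained at k = 0)
  C[1][1] = min over k of (A[1][0] + B[0][1] = -5 + -2 = -7, A[1][1] + B[1][1] = 2 + 6 = 8) = -7 (attained at k = 0)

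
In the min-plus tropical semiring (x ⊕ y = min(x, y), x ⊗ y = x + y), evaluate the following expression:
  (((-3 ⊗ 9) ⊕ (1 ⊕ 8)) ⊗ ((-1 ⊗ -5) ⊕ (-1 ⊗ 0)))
(((-3 ⊗ 9) ⊕ (1 ⊕ 8)) ⊗ ((-1 ⊗ -5) ⊕ (-1 ⊗ 0))) = -5

Expand innermost to outermost. Recall ⊕ takes the minimum of its arguments and ⊗ takes their sum. Working out the expression (((-3 ⊗ 9) ⊕ (1 ⊕ 8)) ⊗ ((-1 ⊗ -5) ⊕ (-1 ⊗ 0))) gives -5.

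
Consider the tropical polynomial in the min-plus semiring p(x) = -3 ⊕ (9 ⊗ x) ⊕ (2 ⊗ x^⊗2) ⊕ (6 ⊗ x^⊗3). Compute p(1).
p(1) = -3

A tropical monomial a ⊗ x^⊗i evaluates to a + i · x. Evaluating each term at x = 1:
  Term 0 contributes -3 + 0 · 1 = -3
  Term 1 contributes 9 + 1 · 1 = 10
  Term 2 contributes 2 + 2 · 1 = 4
  Term 3 contributes 6 + 3 · 1 = 9
p(1) = ⊕ of these = min[-3, 10, 4, 9] = -3.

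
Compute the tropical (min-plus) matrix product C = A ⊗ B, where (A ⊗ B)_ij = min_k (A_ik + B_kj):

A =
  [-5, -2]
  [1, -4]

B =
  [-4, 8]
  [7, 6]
A ⊗ B =
  [-9, 3]
  [-3, 2]

Apply the min-plus product entry-by-entry:
  C[0][0] = min over k of (A[0][0] + B[0][0] = -5 + -4 = -9, A[0][1] + B[1][0] = -2 + 7 = 5) = -9 (attained at k = 0)
  C[0][1] = min over k of (A[0][0] + B[0][1] = -5 + 8 = 3, A[0][1] + B[1][1] = -2 + 6 = 4) = 3 (attained at k = 0)
  C[1][0] = min over k of (A[1][0] + B[0][0] = 1 + -4 = -3, A[1][1] + B[1][0] = -4 + 7 = 3) = -3 (attained at k = 0)
  C[1][1] = min over k of (A[1][0] + B[0][1] = 1 + 8 = 9, A[1][1] + B[1][1] = -4 + 6 = 2) = 2 (attained at k = 1)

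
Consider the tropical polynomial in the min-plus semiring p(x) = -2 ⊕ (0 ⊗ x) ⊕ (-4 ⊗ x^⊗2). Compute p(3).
p(3) = -2

A tropical monomial a ⊗ x^⊗i evaluates to a + i · x. Evaluating each term at x = 3:
  Term 0 contributes -2 + 0 · 3 = -2
  Term 1 contributes 0 + 1 · 3 = 3
  Term 2 contributes -4 + 2 · 3 = 2
p(3) = ⊕ of these = min[-2, 3, 2] = -2.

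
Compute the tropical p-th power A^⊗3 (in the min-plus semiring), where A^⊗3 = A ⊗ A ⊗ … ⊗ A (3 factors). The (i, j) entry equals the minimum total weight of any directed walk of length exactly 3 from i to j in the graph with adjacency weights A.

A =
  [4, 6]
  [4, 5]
A^⊗3 =
  [12, 14]
  [12, 14]

Each entry (A^⊗3)_ij equals the minimum over all length-3 walks i = v_0 → v_1 → … → v_3 = j of Σ_t A[v_t][v_{t+1}]. For example, for (i, j) = (0, 1) we minimise over 4 possible intermediate vertex sequences; the minimum is 14, attained along the walk 0 → 0 → 0 → 1.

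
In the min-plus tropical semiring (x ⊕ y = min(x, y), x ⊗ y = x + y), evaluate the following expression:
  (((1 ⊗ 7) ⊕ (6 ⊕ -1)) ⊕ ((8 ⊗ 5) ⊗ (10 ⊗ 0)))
(((1 ⊗ 7) ⊕ (6 ⊕ -1)) ⊕ ((8 ⊗ 5) ⊗ (10 ⊗ 0))) = -1

Expand innermost to outermost. Recall ⊕ takes the minimum of its arguments and ⊗ takes their sum. Working out the expression (((1 ⊗ 7) ⊕ (6 ⊕ -1)) ⊕ ((8 ⊗ 5) ⊗ (10 ⊗ 0))) gives -1.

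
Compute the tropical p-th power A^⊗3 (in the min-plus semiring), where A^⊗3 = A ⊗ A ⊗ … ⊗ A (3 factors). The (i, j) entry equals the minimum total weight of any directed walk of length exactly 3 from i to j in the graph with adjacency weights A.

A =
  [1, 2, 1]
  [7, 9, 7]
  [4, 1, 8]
A^⊗3 =
  [3, 3, 3]
  [9, 9, 9]
  [6, 6, 6]

Each entry (A^⊗3)_ij equals the minimum over all length-3 walks i = v_0 → v_1 → … → v_3 = j of Σ_t A[v_t][v_{t+1}]. For example, for (i, j) = (0, 2) we minimise over 9 possible intermediate vertex sequences; the minimum is 3, attained along the walk 0 → 0 → 0 → 2.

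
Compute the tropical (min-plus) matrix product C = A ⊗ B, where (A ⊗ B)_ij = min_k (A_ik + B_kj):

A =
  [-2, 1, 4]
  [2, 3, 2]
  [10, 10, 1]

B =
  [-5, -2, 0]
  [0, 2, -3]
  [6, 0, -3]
A ⊗ B =
  [-7, -4, -2]
  [-3, 0, -1]
  [5, 1, -2]

Apply the min-plus product entry-by-entry:
  C[0][0] = min over k of (A[0][0] + B[0][0] = -2 + -5 = -7, A[0][1] + B[1][0] = 1 + 0 = 1, A[0][2] + B[2][0] = 4 + 6 = 10) = -7 (attained at k = 0)
  C[0][1] = min over k of (A[0][0] + B[0][1] = -2 + -2 = -4, A[0][1] + B[1][1] = 1 + 2 = 3, A[0][2] + B[2][1] = 4 + 0 = 4) = -4 (attained at k = 0)
  C[0][2] = min over k of (A[0][0] + B[0][2] = -2 + 0 = -2, A[0][1] + B[1][2] = 1 + -3 = -2, A[0][2] + B[2][2] = 4 + -3 = 1) = -2 (attained at k = 0)
  C[1][0] = min over k of (A[1][0] + B[0][0] = 2 + -5 = -3, A[1][1] + B[1][0] = 3 + 0 = 3, A[1][2] + B[2][0] = 2 + 6 = 8) = -3 (attained at k = 0)
  C[1][1] = min over k of (A[1][0] + B[0][1] = 2 + -2 = 0, A[1][1] + B[1][1] = 3 + 2 = 5, A[1][2] + B[2][1] = 2 + 0 = 2) = 0 (attained at k = 0)
  C[1][2] = min over k of (A[1][0] + B[0][2] = 2 + 0 = 2, A[1][1] + B[1][2] = 3 + -3 = 0, A[1][2] + B[2][2] = 2 + -3 = -1) = -1 (attained at k = 2)
  C[2][0] = min over k of (A[2][0] + B[0][0] = 10 + -5 = 5, A[2][1] + B[1][0] = 10 + 0 = 10, A[2][2] + B[2][0] = 1 + 6 = 7) = 5 (attained at k = 0)
  C[2][1] = min over k of (A[2][0] + B[0][1] = 10 + -2 = 8, A[2][1] + B[1][1] = 10 + 2 = 12, A[2][2] + B[2][1] = 1 + 0 = 1) = 1 (attained at k = 2)
  C[2][2] = min over k of (A[2][0] + B[0][2] = 10 + 0 = 10, A[2][1] + B[1][2] = 10 + -3 = 7, A[2][2] + B[2][2] = 1 + -3 = -2) = -2 (attained at k = 2)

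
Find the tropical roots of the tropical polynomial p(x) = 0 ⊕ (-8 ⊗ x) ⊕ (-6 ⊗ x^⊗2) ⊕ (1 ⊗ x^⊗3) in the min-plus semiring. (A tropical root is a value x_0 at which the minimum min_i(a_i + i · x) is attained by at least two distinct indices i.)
Roots: {-7, -2, 8}

Each tropical root is a break point of the lower envelope of the lines y = a_i + i · x (there are 4 lines, with slopes 0, 1, ..., 3). Only the lines that attain the minimum somewhere contribute to roots; other lines are dominated. Here the surviving (envelope) indices are i = 3, i = 2, i = 1, i = 0.
Intersections between consecutive envelope lines give the roots: for adjacent envelope indices i < j the intersection is x = (a_i − a_j) / (j − i). Reading off the sorted break points: {-7, -2, 8}.
Verification: at each break x_0, at least two indices attain the minimum of min_i(a_i + i · x_0).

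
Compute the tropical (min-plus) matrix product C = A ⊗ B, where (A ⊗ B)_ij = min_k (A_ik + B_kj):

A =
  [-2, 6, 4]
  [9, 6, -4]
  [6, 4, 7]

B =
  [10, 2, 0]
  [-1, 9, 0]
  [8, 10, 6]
A ⊗ B =
  [5, 0, -2]
  [4, 6, 2]
  [3, 8, 4]

Apply the min-plus product entry-by-entry:
  C[0][0] = min over k of (A[0][0] + B[0][0] = -2 + 10 = 8, A[0][1] + B[1][0] = 6 + -1 = 5, A[0][2] + B[2][0] = 4 + 8 = 12) = 5 (attained at k = 1)
  C[0][1] = min over k of (A[0][0] + B[0][1] = -2 + 2 = 0, A[0][1] + B[1][1] = 6 + 9 = 15, A[0][2] + B[2][1] = 4 + 10 = 14) = 0 (attained at k = 0)
  C[0][2] = min over k of (A[0][0] + B[0][2] = -2 + 0 = -2, A[0][1] + B[1][2] = 6 + 0 = 6, A[0][2] + B[2][2] = 4 + 6 = 10) = -2 (attained at k = 0)
  C[1][0] = min over k of (A[1][0] + B[0][0] = 9 + 10 = 19, A[1][1] + B[1][0] = 6 + -1 = 5, A[1][2] + B[2][0] = -4 + 8 = 4) = 4 (attained at k = 2)
  C[1][1] = min over k of (A[1][0] + B[0][1] = 9 + 2 = 11, A[1][1] + B[1][1] = 6 + 9 = 15, A[1][2] + B[2][1] = -4 + 10 = 6) = 6 (attained at k = 2)
  C[1][2] = min over k of (A[1][0] + B[0][2] = 9 + 0 = 9, A[1][1] + B[1][2] = 6 + 0 = 6, A[1][2] + B[2][2] = -4 + 6 = 2) = 2 (attained at k = 2)
  C[2][0] = min over k of (A[2][0] + B[0][0] = 6 + 10 = 16, A[2][1] + B[1][0] = 4 + -1 = 3, A[2][2] + B[2][0] = 7 + 8 = 15) = 3 (attained at k = 1)
  C[2][1] = min over k of (A[2][0] + B[0][1] = 6 + 2 = 8, A[2][1] + B[1][1] = 4 + 9 = 13, A[2][2] + B[2][1] = 7 + 10 = 17) = 8 (attained at k = 0)
  C[2][2] = min over k of (A[2][0] + B[0][2] = 6 + 0 = 6, A[2][1] + B[1][2] = 4 + 0 = 4, A[2][2] + B[2][2] = 7 + 6 = 13) = 4 (attained at k = 1)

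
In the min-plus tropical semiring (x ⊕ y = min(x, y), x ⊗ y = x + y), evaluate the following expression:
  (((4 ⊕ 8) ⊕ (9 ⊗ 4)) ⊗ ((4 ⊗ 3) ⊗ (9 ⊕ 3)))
(((4 ⊕ 8) ⊕ (9 ⊗ 4)) ⊗ ((4 ⊗ 3) ⊗ (9 ⊕ 3))) = 14

Expand innermost to outermost. Recall ⊕ takes the minimum of its arguments and ⊗ takes their sum. Working out the expression (((4 ⊕ 8) ⊕ (9 ⊗ 4)) ⊗ ((4 ⊗ 3) ⊗ (9 ⊕ 3))) gives 14.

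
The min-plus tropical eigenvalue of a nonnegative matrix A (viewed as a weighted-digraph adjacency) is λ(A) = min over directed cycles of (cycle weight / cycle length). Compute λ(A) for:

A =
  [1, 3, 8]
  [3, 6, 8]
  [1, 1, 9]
λ(A) = 1

Enumerate directed cycles and compute their means (weight / length). Sample:
  cycle 0 → 0: weight = 1, length = 1, mean = 1/1 ≈ 1.000
  cycle 1 → 1: weight = 6, length = 1, mean = 6/1 ≈ 6.000
  cycle 2 → 2: weight = 9, length = 1, mean = 9/1 ≈ 9.000
  cycle 0 → 1 → 0: weight = 6, length = 2, mean = 6/2 ≈ 3.000
  cycle 0 → 2 → 0: weight = 9, length = 2, mean = 9/2 ≈ 4.500
  cycle 1 → 0 → 1: weight = 6, length = 2, mean = 6/2 ≈ 3.000
Minimum mean = 1.000, attained e.g. along the cycle 0 → 0 with weight 1 and length 1. So λ(A) = 1/1 = 1.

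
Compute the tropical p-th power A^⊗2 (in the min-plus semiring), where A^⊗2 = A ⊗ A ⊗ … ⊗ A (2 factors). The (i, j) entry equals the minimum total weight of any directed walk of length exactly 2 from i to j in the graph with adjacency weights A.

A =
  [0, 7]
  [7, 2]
A^⊗2 =
  [0, 7]
  [7, 4]

Each entry (A^⊗2)_ij equals the minimum over all length-2 walks i = v_0 → v_1 → … → v_2 = j of Σ_t A[v_t][v_{t+1}]. For example, for (i, j) = (0, 1) we minimise over 2 possible intermediate vertex sequences; the minimum is 7, attained along the walk 0 → 0 → 1.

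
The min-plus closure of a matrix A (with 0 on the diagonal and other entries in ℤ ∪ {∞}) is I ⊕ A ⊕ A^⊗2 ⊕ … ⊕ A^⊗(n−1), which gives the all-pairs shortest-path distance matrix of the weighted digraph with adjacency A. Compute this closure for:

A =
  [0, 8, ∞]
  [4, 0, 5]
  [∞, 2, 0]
Closure =
  [0, 8, 13]
  [4, 0, 5]
  [6, 2, 0]

This is the Floyd-Warshall all-pairs shortest-path computation. For each intermediate vertex k = 0, 1, …, 2, update dist[i][j] ← min(dist[i][j], dist[i][k] + dist[k][j]). The final matrix gives, for each (i, j), the minimum total weight of any directed path from i to j (possibly empty when i = j).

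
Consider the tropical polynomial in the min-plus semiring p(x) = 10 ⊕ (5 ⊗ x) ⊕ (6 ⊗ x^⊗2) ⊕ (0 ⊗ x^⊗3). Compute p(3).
p(3) = 8

A tropical monomial a ⊗ x^⊗i evaluates to a + i · x. Evaluating each term at x = 3:
  Term 0 contributes 10 + 0 · 3 = 10
  Term 1 contributes 5 + 1 · 3 = 8
  Term 2 contributes 6 + 2 · 3 = 12
  Term 3 contributes 0 + 3 · 3 = 9
p(3) = ⊕ of these = min[10, 8, 12, 9] = 8.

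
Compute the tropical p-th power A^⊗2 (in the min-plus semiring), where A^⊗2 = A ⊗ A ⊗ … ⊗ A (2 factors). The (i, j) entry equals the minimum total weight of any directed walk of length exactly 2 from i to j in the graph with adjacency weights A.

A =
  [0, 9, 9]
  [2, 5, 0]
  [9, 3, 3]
A^⊗2 =
  [0, 9, 9]
  [2, 3, 3]
  [5, 6, 3]

Each entry (A^⊗2)_ij equals the minimum over all length-2 walks i = v_0 → v_1 → … → v_2 = j of Σ_t A[v_t][v_{t+1}]. For example, for (i, j) = (0, 2) we minimise over 3 possible intermediate vertex sequences; the minimum is 9, attained along the walk 0 → 0 → 2.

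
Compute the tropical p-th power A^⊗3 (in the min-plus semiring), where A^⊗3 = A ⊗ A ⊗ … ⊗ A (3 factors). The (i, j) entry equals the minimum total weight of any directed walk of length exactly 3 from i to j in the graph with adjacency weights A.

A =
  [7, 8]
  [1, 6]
A^⊗3 =
  [15, 17]
  [10, 15]

Each entry (A^⊗3)_ij equals the minimum over all length-3 walks i = v_0 → v_1 → … → v_3 = j of Σ_t A[v_t][v_{t+1}]. For example, for (i, j) = (0, 1) we minimise over 4 possible intermediate vertex sequences; the minimum is 17, attained along the walk 0 → 1 → 0 → 1.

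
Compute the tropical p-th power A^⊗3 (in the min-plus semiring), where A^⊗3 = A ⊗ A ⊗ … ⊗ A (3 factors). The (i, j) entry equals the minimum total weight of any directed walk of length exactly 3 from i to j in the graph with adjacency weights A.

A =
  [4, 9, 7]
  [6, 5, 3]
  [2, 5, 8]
A^⊗3 =
  [12, 16, 15]
  [9, 13, 11]
  [10, 13, 13]

Each entry (A^⊗3)_ij equals the minimum over all length-3 walks i = v_0 → v_1 → … → v_3 = j of Σ_t A[v_t][v_{t+1}]. For example, for (i, j) = (0, 2) we minimise over 9 possible intermediate vertex sequences; the minimum is 15, attained along the walk 0 → 0 → 0 → 2.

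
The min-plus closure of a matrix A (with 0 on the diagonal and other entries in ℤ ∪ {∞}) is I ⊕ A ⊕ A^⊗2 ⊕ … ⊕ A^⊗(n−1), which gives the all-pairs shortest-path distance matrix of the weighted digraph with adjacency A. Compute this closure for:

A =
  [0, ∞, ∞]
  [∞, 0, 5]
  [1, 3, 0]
Closure =
  [0, ∞, ∞]
  [6, 0, 5]
  [1, 3, 0]

This is the Floyd-Warshall all-pairs shortest-path computation. For each intermediate vertex k = 0, 1, …, 2, update dist[i][j] ← min(dist[i][j], dist[i][k] + dist[k][j]). The final matrix gives, for each (i, j), the minimum total weight of any directed path from i to j (possibly empty when i = j).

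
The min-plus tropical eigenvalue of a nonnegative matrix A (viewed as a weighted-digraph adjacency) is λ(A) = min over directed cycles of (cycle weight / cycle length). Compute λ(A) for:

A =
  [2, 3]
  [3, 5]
λ(A) = 2

Enumerate directed cycles and compute their means (weight / length). Sample:
  cycle 0 → 0: weight = 2, length = 1, mean = 2/1 ≈ 2.000
  cycle 1 → 1: weight = 5, length = 1, mean = 5/1 ≈ 5.000
  cycle 0 → 1 → 0: weight = 6, length = 2, mean = 6/2 ≈ 3.000
  cycle 1 → 0 → 1: weight = 6, length = 2, mean = 6/2 ≈ 3.000
Minimum mean = 2.000, attained e.g. along the cycle 0 → 0 with weight 2 and length 1. So λ(A) = 2/1 = 2.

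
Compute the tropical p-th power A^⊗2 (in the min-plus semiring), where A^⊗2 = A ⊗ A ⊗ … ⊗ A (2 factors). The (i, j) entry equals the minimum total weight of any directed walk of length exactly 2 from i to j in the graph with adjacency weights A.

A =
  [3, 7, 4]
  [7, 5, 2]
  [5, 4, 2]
A^⊗2 =
  [6, 8, 6]
  [7, 6, 4]
  [7, 6, 4]

Each entry (A^⊗2)_ij equals the minimum over all length-2 walks i = v_0 → v_1 → … → v_2 = j of Σ_t A[v_t][v_{t+1}]. For example, for (i, j) = (0, 2) we minimise over 3 possible intermediate vertex sequences; the minimum is 6, attained along the walk 0 → 2 → 2.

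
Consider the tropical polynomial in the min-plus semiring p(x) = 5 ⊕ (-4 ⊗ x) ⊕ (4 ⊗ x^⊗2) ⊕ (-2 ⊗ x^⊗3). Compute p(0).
p(0) = -4

A tropical monomial a ⊗ x^⊗i evaluates to a + i · x. Evaluating each term at x = 0:
  Term 0 contributes 5 + 0 · 0 = 5
  Term 1 contributes -4 + 1 · 0 = -4
  Term 2 contributes 4 + 2 · 0 = 4
  Term 3 contributes -2 + 3 · 0 = -2
p(0) = ⊕ of these = min[5, -4, 4, -2] = -4.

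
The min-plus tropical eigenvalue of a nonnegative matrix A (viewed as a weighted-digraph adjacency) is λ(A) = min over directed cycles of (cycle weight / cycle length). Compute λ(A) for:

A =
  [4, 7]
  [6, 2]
λ(A) = 2

Enumerate directed cycles and compute their means (weight / length). Sample:
  cycle 0 → 0: weight = 4, length = 1, mean = 4/1 ≈ 4.000
  cycle 1 → 1: weight = 2, length = 1, mean = 2/1 ≈ 2.000
  cycle 0 → 1 → 0: weight = 13, length = 2, mean = 13/2 ≈ 6.500
  cycle 1 → 0 → 1: weight = 13, length = 2, mean = 13/2 ≈ 6.500
Minimum mean = 2.000, attained e.g. along the cycle 1 → 1 with weight 2 and length 1. So λ(A) = 2/1 = 2.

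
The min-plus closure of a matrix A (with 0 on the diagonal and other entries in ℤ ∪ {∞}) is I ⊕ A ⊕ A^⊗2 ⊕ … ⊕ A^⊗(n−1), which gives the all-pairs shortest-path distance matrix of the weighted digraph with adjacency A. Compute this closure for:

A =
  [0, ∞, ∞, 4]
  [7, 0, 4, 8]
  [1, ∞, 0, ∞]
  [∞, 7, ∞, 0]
Closure =
  [0, 11, 15, 4]
  [5, 0, 4, 8]
  [1, 12, 0, 5]
  [12, 7, 11, 0]

This is the Floyd-Warshall all-pairs shortest-path computation. For each intermediate vertex k = 0, 1, …, 3, update dist[i][j] ← min(dist[i][j], dist[i][k] + dist[k][j]). The final matrix gives, for each (i, j), the minimum total weight of any directed path from i to j (possibly empty when i = j).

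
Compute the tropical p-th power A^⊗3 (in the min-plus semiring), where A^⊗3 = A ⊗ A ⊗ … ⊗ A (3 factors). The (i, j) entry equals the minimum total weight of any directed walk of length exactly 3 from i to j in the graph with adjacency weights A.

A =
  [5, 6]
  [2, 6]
A^⊗3 =
  [13, 14]
  [10, 13]

Each entry (A^⊗3)_ij equals the minimum over all length-3 walks i = v_0 → v_1 → … → v_3 = j of Σ_t A[v_t][v_{t+1}]. For example, for (i, j) = (0, 1) we minimise over 4 possible intermediate vertex sequences; the minimum is 14, attained along the walk 0 → 1 → 0 → 1.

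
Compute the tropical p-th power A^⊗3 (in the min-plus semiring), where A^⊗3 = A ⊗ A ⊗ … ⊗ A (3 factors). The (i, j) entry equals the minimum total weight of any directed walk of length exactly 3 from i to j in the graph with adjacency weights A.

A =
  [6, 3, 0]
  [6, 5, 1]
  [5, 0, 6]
A^⊗3 =
  [6, 4, 1]
  [7, 6, 2]
  [6, 1, 6]

Each entry (A^⊗3)_ij equals the minimum over all length-3 walks i = v_0 → v_1 → … → v_3 = j of Σ_t A[v_t][v_{t+1}]. For example, for (i, j) = (0, 2) we minimise over 9 possible intermediate vertex sequences; the minimum is 1, attained along the walk 0 → 2 → 1 → 2.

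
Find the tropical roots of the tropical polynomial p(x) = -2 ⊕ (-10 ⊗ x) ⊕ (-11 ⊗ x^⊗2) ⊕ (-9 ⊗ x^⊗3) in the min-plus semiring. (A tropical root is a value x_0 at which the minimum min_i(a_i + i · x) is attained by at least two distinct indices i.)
Roots: {-2, 1, 8}

Each tropical root is a break point of the lower envelope of the lines y = a_i + i · x (there are 4 lines, with slopes 0, 1, ..., 3). Only the lines that attain the minimum somewhere contribute to roots; other lines are dominated. Here the surviving (envelope) indices are i = 3, i = 2, i = 1, i = 0.
Intersections between consecutive envelope lines give the roots: for adjacent envelope indices i < j the intersection is x = (a_i − a_j) / (j − i). Reading off the sorted break points: {-2, 1, 8}.
Verification: at each break x_0, at least two indices attain the minimum of min_i(a_i + i · x_0).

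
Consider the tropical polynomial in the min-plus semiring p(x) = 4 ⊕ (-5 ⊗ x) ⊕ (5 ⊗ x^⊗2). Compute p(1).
p(1) = -4

A tropical monomial a ⊗ x^⊗i evaluates to a + i · x. Evaluating each term at x = 1:
  Term 0 contributes 4 + 0 · 1 = 4
  Term 1 contributes -5 + 1 · 1 = -4
  Term 2 contributes 5 + 2 · 1 = 7
p(1) = ⊕ of these = min[4, -4, 7] = -4.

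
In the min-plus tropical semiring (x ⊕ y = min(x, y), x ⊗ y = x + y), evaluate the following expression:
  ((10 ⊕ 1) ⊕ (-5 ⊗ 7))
((10 ⊕ 1) ⊕ (-5 ⊗ 7)) = 1

Expand innermost to outermost. Recall ⊕ takes the minimum of its arguments and ⊗ takes their sum. Working out the expression ((10 ⊕ 1) ⊕ (-5 ⊗ 7)) gives 1.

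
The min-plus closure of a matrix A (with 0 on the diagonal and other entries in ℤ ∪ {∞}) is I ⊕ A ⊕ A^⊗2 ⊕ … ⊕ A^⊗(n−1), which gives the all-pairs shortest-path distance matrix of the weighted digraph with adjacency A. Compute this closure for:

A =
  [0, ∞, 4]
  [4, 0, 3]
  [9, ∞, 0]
Closure =
  [0, ∞, 4]
  [4, 0, 3]
  [9, ∞, 0]

This is the Floyd-Warshall all-pairs shortest-path computation. For each intermediate vertex k = 0, 1, …, 2, update dist[i][j] ← min(dist[i][j], dist[i][k] + dist[k][j]). The final matrix gives, for each (i, j), the minimum total weight of any directed path from i to j (possibly empty when i = j).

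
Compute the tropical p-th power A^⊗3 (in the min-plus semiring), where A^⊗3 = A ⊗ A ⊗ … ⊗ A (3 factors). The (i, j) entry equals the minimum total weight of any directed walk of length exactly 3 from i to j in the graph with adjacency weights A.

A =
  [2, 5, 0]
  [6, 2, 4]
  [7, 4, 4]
A^⊗3 =
  [6, 6, 4]
  [10, 6, 8]
  [11, 8, 9]

Each entry (A^⊗3)_ij equals the minimum over all length-3 walks i = v_0 → v_1 → … → v_3 = j of Σ_t A[v_t][v_{t+1}]. For example, for (i, j) = (0, 2) we minimise over 9 possible intermediate vertex sequences; the minimum is 4, attained along the walk 0 → 0 → 0 → 2.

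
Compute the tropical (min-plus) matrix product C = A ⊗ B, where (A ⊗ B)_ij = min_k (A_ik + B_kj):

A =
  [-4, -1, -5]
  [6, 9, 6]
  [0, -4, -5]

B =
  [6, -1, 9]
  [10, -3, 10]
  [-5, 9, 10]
A ⊗ B =
  [-10, -5, 5]
  [1, 5, 15]
  [-10, -7, 5]

Apply the min-plus product entry-by-entry:
  C[0][0] = min over k of (A[0][0] + B[0][0] = -4 + 6 = 2, A[0][1] + B[1][0] = -1 + 10 = 9, A[0][2] + B[2][0] = -5 + -5 = -10) = -10 (attained at k = 2)
  C[0][1] = min over k of (A[0][0] + B[0][1] = -4 + -1 = -5, A[0][1] + B[1][1] = -1 + -3 = -4, A[0][2] + B[2][1] = -5 + 9 = 4) = -5 (attained at k = 0)
  C[0][2] = min over k of (A[0][0] + B[0][2] = -4 + 9 = 5, A[0][1] + B[1][2] = -1 + 10 = 9, A[0][2] + B[2][2] = -5 + 10 = 5) = 5 (attained at k = 0)
  C[1][0] = min over k of (A[1][0] + B[0][0] = 6 + 6 = 12, A[1][1] + B[1][0] = 9 + 10 = 19, A[1][2] + B[2][0] = 6 + -5 = 1) = 1 (attained at k = 2)
  C[1][1] = min over k of (A[1][0] + B[0][1] = 6 + -1 = 5, A[1][1] + B[1][1] = 9 + -3 = 6, A[1][2] + B[2][1] = 6 + 9 = 15) = 5 (attained at k = 0)
  C[1][2] = min over k of (A[1][0] + B[0][2] = 6 + 9 = 15, A[1][1] + B[1][2] = 9 + 10 = 19, A[1][2] + B[2][2] = 6 + 10 = 16) = 15 (attained at k = 0)
  C[2][0] = min over k of (A[2][0] + B[0][0] = 0 + 6 = 6, A[2][1] + B[1][0] = -4 + 10 = 6, A[2][2] + B[2][0] = -5 + -5 = -10) = -10 (attained at k = 2)
  C[2][1] = min over k of (A[2][0] + B[0][1] = 0 + -1 = -1, A[2][1] + B[1][1] = -4 + -3 = -7, A[2][2] + B[2][1] = -5 + 9 = 4) = -7 (attained at k = 1)
  C[2][2] = min over k of (A[2][0] + B[0][2] = 0 + 9 = 9, A[2][1] + B[1][2] = -4 + 10 = 6, A[2][2] + B[2][2] = -5 + 10 = 5) = 5 (attained at k = 2)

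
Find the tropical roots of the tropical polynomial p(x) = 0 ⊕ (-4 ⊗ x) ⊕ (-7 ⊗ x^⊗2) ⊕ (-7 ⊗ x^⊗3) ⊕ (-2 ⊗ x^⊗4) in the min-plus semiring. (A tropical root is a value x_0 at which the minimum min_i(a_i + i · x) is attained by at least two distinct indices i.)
Roots: {-5, 0, 3, 4}

Each tropical root is a break point of the lower envelope of the lines y = a_i + i · x (there are 5 lines, with slopes 0, 1, ..., 4). Only the lines that attain the minimum somewhere contribute to roots; other lines are dominated. Here the surviving (envelope) indices are i = 4, i = 3, i = 2, i = 1, i = 0.
Intersections between consecutive envelope lines give the roots: for adjacent envelope indices i < j the intersection is x = (a_i − a_j) / (j − i). Reading off the sorted break points: {-5, 0, 3, 4}.
Verification: at each break x_0, at least two indices attain the minimum of min_i(a_i + i · x_0).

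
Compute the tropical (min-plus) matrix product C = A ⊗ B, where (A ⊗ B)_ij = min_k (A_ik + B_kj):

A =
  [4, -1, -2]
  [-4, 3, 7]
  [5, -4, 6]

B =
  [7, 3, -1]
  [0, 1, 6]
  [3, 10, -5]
A ⊗ B =
  [-1, 0, -7]
  [3, -1, -5]
  [-4, -3, 1]

Apply the min-plus product entry-by-entry:
  C[0][0] = min over k of (A[0][0] + B[0][0] = 4 + 7 = 11, A[0][1] + B[1][0] = -1 + 0 = -1, A[0][2] + B[2][0] = -2 + 3 = 1) = -1 (attained at k = 1)
  C[0][1] = min over k of (A[0][0] + B[0][1] = 4 + 3 = 7, A[0][1] + B[1][1] = -1 + 1 = 0, A[0][2] + B[2][1] = -2 + 10 = 8) = 0 (attained at k = 1)
  C[0][2] = min over k of (A[0][0] + B[0][2] = 4 + -1 = 3, A[0][1] + B[1][2] = -1 + 6 = 5, A[0][2] + B[2][2] = -2 + -5 = -7) = -7 (attained at k = 2)
  C[1][0] = min over k of (A[1][0] + B[0][0] = -4 + 7 = 3, A[1][1] + B[1][0] = 3 + 0 = 3, A[1][2] + B[2][0] = 7 + 3 = 10) = 3 (attained at k = 0)
  C[1][1] = min over k of (A[1][0] + B[0][1] = -4 + 3 = -1, A[1][1] + B[1][1] = 3 + 1 = 4, A[1][2] + B[2][1] = 7 + 10 = 17) = -1 (attained at k = 0)
  C[1][2] = min over k of (A[1][0] + B[0][2] = -4 + -1 = -5, A[1][1] + B[1][2] = 3 + 6 = 9, A[1][2] + B[2][2] = 7 + -5 = 2) = -5 (attained at k = 0)
  C[2][0] = min over k of (A[2][0] + B[0][0] = 5 + 7 = 12, A[2][1] + B[1][0] = -4 + 0 = -4, A[2][2] + B[2][0] = 6 + 3 = 9) = -4 (attained at k = 1)
  C[2][1] = min over k of (A[2][0] + B[0][1] = 5 + 3 = 8, A[2][1] + B[1][1] = -4 + 1 = -3, A[2][2] + B[2][1] = 6 + 10 = 16) = -3 (attained at k = 1)
  C[2][2] = min over k of (A[2][0] + B[0][2] = 5 + -1 = 4, A[2][1] + B[1][2] = -4 + 6 = 2, A[2][2] + B[2][2] = 6 + -5 = 1) = 1 (attained at k = 2)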